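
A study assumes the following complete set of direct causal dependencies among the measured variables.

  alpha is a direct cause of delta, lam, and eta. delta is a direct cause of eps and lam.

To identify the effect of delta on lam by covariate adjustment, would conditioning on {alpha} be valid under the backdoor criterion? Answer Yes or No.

Backdoor paths from delta to lam (paths whose first edge points into delta):
  P1: delta <- alpha -> lam
Condition 1 (no descendant of delta in the set): holds — descendants of delta are {eps, lam}; none are in {alpha}.
Condition 2 (every backdoor path blocked by {alpha}):
  P1: blocked at fork node alpha ∈ conditioning set.
{alpha} satisfies the backdoor criterion.

Yes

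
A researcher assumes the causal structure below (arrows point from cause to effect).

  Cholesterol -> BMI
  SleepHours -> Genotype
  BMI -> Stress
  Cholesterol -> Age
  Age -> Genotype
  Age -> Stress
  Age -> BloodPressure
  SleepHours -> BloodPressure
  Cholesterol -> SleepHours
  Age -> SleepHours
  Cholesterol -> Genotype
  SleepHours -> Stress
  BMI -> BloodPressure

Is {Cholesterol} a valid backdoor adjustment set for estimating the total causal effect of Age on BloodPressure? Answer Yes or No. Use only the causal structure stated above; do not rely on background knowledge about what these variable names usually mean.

Backdoor paths from Age to BloodPressure (paths whose first edge points into Age):
  P1: Age <- Cholesterol -> BMI -> BloodPressure
  P2: Age <- Cholesterol -> BMI -> Stress <- SleepHours -> BloodPressure
  P3: Age <- Cholesterol -> SleepHours -> BloodPressure
  P4: Age <- Cholesterol -> SleepHours -> Stress <- BMI -> BloodPressure
  P5: Age <- Cholesterol -> Genotype <- SleepHours -> BloodPressure
  P6: Age <- Cholesterol -> Genotype <- SleepHours -> Stress <- BMI -> BloodPressure
Condition 1 (no descendant of Age in the set): holds — descendants of Age are {BloodPressure, Genotype, SleepHours, Stress}; none are in {Cholesterol}.
Condition 2 (every backdoor path blocked by {Cholesterol}):
  P1: blocked at fork node Cholesterol ∈ conditioning set.
  P2: blocked at fork node Cholesterol ∈ conditioning set.
  P3: blocked at fork node Cholesterol ∈ conditioning set.
  P4: blocked at fork node Cholesterol ∈ conditioning set.
  P5: blocked at fork node Cholesterol ∈ conditioning set.
  P6: blocked at fork node Cholesterol ∈ conditioning set.
{Cholesterol} satisfies the backdoor criterion.

Yes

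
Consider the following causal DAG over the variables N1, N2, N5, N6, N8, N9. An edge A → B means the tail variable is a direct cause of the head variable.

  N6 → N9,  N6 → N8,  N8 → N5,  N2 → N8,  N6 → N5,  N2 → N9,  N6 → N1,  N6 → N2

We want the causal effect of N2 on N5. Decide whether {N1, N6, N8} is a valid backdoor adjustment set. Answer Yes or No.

No

Backdoor paths from N2 to N5 (paths whose first edge points into N2):
  P1: N2 <- N6 -> N8 -> N5
  P2: N2 <- N6 -> N5
Condition 1 (no descendant of N2 in the set): FAILS — N8 is a descendant of N2.
Condition 2 (every backdoor path blocked by {N1, N6, N8}):
  P1: blocked at fork node N6 ∈ conditioning set.
  P2: blocked at fork node N6 ∈ conditioning set.
{N1, N6, N8} does not satisfy the backdoor criterion.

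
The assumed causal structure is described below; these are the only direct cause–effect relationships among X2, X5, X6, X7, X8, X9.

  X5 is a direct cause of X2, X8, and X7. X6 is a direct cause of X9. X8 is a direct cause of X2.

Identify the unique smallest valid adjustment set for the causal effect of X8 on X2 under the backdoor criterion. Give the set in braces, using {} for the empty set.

{X5}

Variables eligible for adjustment (non-descendants of X8, excluding X8 and X2): {X5, X6, X7, X9}.
Backdoor paths from X8 to X2:
  P1: X8 <- X5 -> X2
The empty set is not sufficient: P1 (X8 <- X5 -> X2) has no collider blocking it and no conditioned non-collider, so it is open.
Try {X5}:
  P1: blocked at fork node X5 ∈ conditioning set.
{X5} contains no descendant of X8 and blocks every backdoor path.
No other singleton works — e.g. {X6} leaves P1 open — so {X5} is the unique smallest valid adjustment set.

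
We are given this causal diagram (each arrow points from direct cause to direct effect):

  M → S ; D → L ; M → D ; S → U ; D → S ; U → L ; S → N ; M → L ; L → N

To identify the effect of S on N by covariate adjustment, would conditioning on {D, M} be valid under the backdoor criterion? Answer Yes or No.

Yes

Backdoor paths from S to N (paths whose first edge points into S):
  P1: S <- M -> D -> L -> N
  P2: S <- M -> L -> N
  P3: S <- D <- M -> L -> N
  P4: S <- D -> L -> N
Condition 1 (no descendant of S in the set): holds — descendants of S are {L, N, U}; none are in {D, M}.
Condition 2 (every backdoor path blocked by {D, M}):
  P1: blocked at fork node M ∈ conditioning set.
  P2: blocked at fork node M ∈ conditioning set.
  P3: blocked at chain node D ∈ conditioning set.
  P4: blocked at fork node D ∈ conditioning set.
{D, M} satisfies the backdoor criterion.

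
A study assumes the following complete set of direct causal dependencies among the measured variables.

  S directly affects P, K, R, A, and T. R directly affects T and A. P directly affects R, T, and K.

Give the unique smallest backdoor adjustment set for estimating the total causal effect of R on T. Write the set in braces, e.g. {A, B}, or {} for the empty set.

Variables eligible for adjustment (non-descendants of R, excluding R and T): {K, P, S}.
Backdoor paths from R to T:
  P1: R <- S -> P -> T
  P2: R <- S -> T
  P3: R <- S -> K <- P -> T
  P4: R <- P <- S -> T
  P5: R <- P -> T
  P6: R <- P -> K <- S -> T
The empty set is not sufficient: P1 (R <- S -> P -> T) has no collider blocking it and no conditioned non-collider, so it is open.
Try {P, S}:
  P1: blocked at fork node S ∈ conditioning set.
  P2: blocked at fork node S ∈ conditioning set.
  P3: blocked at fork node S ∈ conditioning set.
  P4: blocked at chain node P ∈ conditioning set.
  P5: blocked at fork node P ∈ conditioning set.
  P6: blocked at fork node P ∈ conditioning set.
{P, S} contains no descendant of R and blocks every backdoor path.
Every element of {P, S} is needed (dropping P leaves P5 open; dropping S leaves P2 open), so no proper subset is valid.
Among all size-2 subsets of the eligible variables, only {P, S} blocks every backdoor path, so it is the unique smallest valid adjustment set.

{P, S}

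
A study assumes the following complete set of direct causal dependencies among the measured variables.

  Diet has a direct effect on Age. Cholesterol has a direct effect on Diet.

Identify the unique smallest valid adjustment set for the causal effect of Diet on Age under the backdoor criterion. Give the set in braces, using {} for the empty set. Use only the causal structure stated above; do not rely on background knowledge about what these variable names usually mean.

{}

Variables eligible for adjustment (non-descendants of Diet, excluding Diet and Age): {Cholesterol}.
Backdoor paths from Diet to Age:
  (none)
With no backdoor paths the empty set already satisfies the criterion, and it is trivially minimal.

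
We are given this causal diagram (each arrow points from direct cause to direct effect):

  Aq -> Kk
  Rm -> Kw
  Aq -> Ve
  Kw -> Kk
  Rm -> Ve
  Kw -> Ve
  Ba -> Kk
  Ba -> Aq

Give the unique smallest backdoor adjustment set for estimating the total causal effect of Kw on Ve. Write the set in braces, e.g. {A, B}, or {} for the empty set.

Variables eligible for adjustment (non-descendants of Kw, excluding Kw and Ve): {Aq, Ba, Rm}.
Backdoor paths from Kw to Ve:
  P1: Kw <- Rm -> Ve
The empty set is not sufficient: P1 (Kw <- Rm -> Ve) has no collider blocking it and no conditioned non-collider, so it is open.
Try {Rm}:
  P1: blocked at fork node Rm ∈ conditioning set.
{Rm} contains no descendant of Kw and blocks every backdoor path.
No other singleton works — e.g. {Ba} leaves P1 open — so {Rm} is the unique smallest valid adjustment set.

{Rm}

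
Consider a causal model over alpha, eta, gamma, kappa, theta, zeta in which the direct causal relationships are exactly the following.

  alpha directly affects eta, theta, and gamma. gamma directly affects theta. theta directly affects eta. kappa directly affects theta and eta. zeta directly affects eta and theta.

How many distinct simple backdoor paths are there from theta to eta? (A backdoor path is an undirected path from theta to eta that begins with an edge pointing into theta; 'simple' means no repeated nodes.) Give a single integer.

A backdoor path from theta to eta is any simple undirected path whose first edge points into theta (i.e. leaves theta via a parent).
Parents of theta: {alpha, gamma, kappa, zeta}.
Enumerating:
  P1: theta <- alpha -> eta
  P2: theta <- kappa -> eta
  P3: theta <- gamma <- alpha -> eta
  P4: theta <- zeta -> eta
That exhausts the simple backdoor paths. Count: 4.

4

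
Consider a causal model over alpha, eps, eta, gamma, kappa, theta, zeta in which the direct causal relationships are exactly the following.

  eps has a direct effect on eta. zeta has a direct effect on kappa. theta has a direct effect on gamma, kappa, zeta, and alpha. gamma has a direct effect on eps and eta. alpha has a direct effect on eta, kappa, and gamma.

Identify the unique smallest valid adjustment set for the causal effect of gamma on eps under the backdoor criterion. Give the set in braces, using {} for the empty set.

Variables eligible for adjustment (non-descendants of gamma, excluding gamma and eps): {alpha, kappa, theta, zeta}.
Backdoor paths from gamma to eps:
  P1: gamma <- theta -> zeta -> kappa <- alpha -> eta <- eps
  P2: gamma <- theta -> alpha -> eta <- eps
  P3: gamma <- theta -> kappa <- alpha -> eta <- eps
  P4: gamma <- alpha -> eta <- eps
Each backdoor path contains an unconditioned collider, so every path is already blocked with the empty conditioning set:
  P1: blocked at collider kappa (neither it nor any descendant is in the conditioning set).
  P2: blocked at collider eta (neither it nor any descendant is in the conditioning set).
  P3: blocked at collider kappa (neither it nor any descendant is in the conditioning set).
  P4: blocked at collider eta (neither it nor any descendant is in the conditioning set).
The empty set is therefore the unique smallest valid set.

{}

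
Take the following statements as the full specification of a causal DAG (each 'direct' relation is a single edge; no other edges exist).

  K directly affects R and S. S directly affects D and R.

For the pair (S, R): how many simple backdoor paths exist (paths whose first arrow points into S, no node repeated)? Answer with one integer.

A backdoor path from S to R is any simple undirected path whose first edge points into S (i.e. leaves S via a parent).
Parents of S: {K}.
Enumerating:
  P1: S <- K -> R
That exhausts the simple backdoor paths. Count: 1.

1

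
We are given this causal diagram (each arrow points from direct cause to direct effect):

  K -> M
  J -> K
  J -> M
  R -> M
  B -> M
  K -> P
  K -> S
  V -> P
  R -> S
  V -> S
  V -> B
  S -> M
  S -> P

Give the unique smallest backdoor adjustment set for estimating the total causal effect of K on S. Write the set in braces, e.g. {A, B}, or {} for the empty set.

Variables eligible for adjustment (non-descendants of K, excluding K and S): {B, J, R, V}.
Backdoor paths from K to S:
  P1: K <- J -> M <- R -> S
  P2: K <- J -> M <- S
  P3: K <- J -> M <- B <- V -> S
  P4: K <- J -> M <- B <- V -> P <- S
Each backdoor path contains an unconditioned collider, so every path is already blocked with the empty conditioning set:
  P1: blocked at collider M (neither it nor any descendant is in the conditioning set).
  P2: blocked at collider M (neither it nor any descendant is in the conditioning set).
  P3: blocked at collider M (neither it nor any descendant is in the conditioning set).
  P4: blocked at collider M (neither it nor any descendant is in the conditioning set).
The empty set is therefore the unique smallest valid set.

{}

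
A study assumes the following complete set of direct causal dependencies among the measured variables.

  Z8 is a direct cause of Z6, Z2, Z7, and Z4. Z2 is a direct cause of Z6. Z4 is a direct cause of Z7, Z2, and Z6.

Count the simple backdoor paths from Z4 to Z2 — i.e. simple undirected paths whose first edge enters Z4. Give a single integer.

A backdoor path from Z4 to Z2 is any simple undirected path whose first edge points into Z4 (i.e. leaves Z4 via a parent).
Parents of Z4: {Z8}.
Enumerating:
  P1: Z4 <- Z8 -> Z2
  P2: Z4 <- Z8 -> Z6 <- Z2
That exhausts the simple backdoor paths. Count: 2.

2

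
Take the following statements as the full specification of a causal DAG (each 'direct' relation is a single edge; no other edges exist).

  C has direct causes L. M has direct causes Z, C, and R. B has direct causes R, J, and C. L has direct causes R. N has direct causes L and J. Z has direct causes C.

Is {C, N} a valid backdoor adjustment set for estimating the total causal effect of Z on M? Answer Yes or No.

Yes

Backdoor paths from Z to M (paths whose first edge points into Z):
  P1: Z <- C <- L <- R -> M
  P2: Z <- C <- L -> N <- J -> B <- R -> M
  P3: Z <- C -> M
  P4: Z <- C -> B <- R -> M
  P5: Z <- C -> B <- J -> N <- L <- R -> M
Condition 1 (no descendant of Z in the set): holds — descendants of Z are {M}; none are in {C, N}.
Condition 2 (every backdoor path blocked by {C, N}):
  P1: blocked at chain node C ∈ conditioning set.
  P2: blocked at chain node C ∈ conditioning set.
  P3: blocked at fork node C ∈ conditioning set.
  P4: blocked at fork node C ∈ conditioning set.
  P5: blocked at fork node C ∈ conditioning set.
{C, N} satisfies the backdoor criterion.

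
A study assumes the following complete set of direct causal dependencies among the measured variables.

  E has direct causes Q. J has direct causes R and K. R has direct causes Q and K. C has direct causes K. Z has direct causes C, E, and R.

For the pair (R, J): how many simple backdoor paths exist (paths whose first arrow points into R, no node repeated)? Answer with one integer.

2

A backdoor path from R to J is any simple undirected path whose first edge points into R (i.e. leaves R via a parent).
Parents of R: {K, Q}.
Enumerating:
  P1: R <- Q -> E -> Z <- C <- K -> J
  P2: R <- K -> J
That exhausts the simple backdoor paths. Count: 2.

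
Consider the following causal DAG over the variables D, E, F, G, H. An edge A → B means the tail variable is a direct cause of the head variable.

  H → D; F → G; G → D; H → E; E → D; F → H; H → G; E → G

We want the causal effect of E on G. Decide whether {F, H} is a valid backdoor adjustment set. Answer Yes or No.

Backdoor paths from E to G (paths whose first edge points into E):
  P1: E <- H <- F -> G
  P2: E <- H -> G
  P3: E <- H -> D <- G
Condition 1 (no descendant of E in the set): holds — descendants of E are {D, G}; none are in {F, H}.
Condition 2 (every backdoor path blocked by {F, H}):
  P1: blocked at chain node H ∈ conditioning set.
  P2: blocked at fork node H ∈ conditioning set.
  P3: blocked at fork node H ∈ conditioning set.
{F, H} satisfies the backdoor criterion.

Yes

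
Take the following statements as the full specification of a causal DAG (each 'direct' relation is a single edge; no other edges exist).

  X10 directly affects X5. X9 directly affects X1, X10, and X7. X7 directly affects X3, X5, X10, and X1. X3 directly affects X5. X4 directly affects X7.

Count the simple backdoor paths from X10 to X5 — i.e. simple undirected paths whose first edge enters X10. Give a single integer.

A backdoor path from X10 to X5 is any simple undirected path whose first edge points into X10 (i.e. leaves X10 via a parent).
Parents of X10: {X7, X9}.
Enumerating:
  P1: X10 <- X9 -> X7 -> X3 -> X5
  P2: X10 <- X9 -> X7 -> X5
  P3: X10 <- X9 -> X1 <- X7 -> X3 -> X5
  P4: X10 <- X9 -> X1 <- X7 -> X5
  P5: X10 <- X7 -> X3 -> X5
  P6: X10 <- X7 -> X5
That exhausts the simple backdoor paths. Count: 6.

6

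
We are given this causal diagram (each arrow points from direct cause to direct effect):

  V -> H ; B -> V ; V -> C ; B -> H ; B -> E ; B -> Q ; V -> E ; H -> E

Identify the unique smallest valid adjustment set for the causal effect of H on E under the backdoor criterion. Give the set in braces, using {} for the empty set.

Variables eligible for adjustment (non-descendants of H, excluding H and E): {B, C, Q, V}.
Backdoor paths from H to E:
  P1: H <- B -> V -> E
  P2: H <- B -> E
  P3: H <- V <- B -> E
  P4: H <- V -> E
The empty set is not sufficient: P1 (H <- B -> V -> E) has no collider blocking it and no conditioned non-collider, so it is open.
Try {B, V}:
  P1: blocked at fork node B ∈ conditioning set.
  P2: blocked at fork node B ∈ conditioning set.
  P3: blocked at chain node V ∈ conditioning set.
  P4: blocked at fork node V ∈ conditioning set.
{B, V} contains no descendant of H and blocks every backdoor path.
Every element of {B, V} is needed (dropping B leaves P2 open; dropping V leaves P4 open), so no proper subset is valid.
Among all size-2 subsets of the eligible variables, only {B, V} blocks every backdoor path, so it is the unique smallest valid adjustment set.

{B, V}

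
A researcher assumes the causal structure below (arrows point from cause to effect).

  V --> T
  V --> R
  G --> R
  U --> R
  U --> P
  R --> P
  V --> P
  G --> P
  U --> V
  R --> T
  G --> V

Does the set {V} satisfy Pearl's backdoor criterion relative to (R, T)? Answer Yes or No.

Yes

Backdoor paths from R to T (paths whose first edge points into R):
  P1: R <- U -> V -> T
  P2: R <- U -> P <- G -> V -> T
  P3: R <- U -> P <- V -> T
  P4: R <- G -> V -> T
  P5: R <- G -> P <- U -> V -> T
  P6: R <- G -> P <- V -> T
  P7: R <- V -> T
Condition 1 (no descendant of R in the set): holds — descendants of R are {P, T}; none are in {V}.
Condition 2 (every backdoor path blocked by {V}):
  P1: blocked at chain node V ∈ conditioning set.
  P2: blocked at collider P (neither it nor any descendant is in the conditioning set).
  P3: blocked at collider P (neither it nor any descendant is in the conditioning set).
  P4: blocked at chain node V ∈ conditioning set.
  P5: blocked at collider P (neither it nor any descendant is in the conditioning set).
  P6: blocked at collider P (neither it nor any descendant is in the conditioning set).
  P7: blocked at fork node V ∈ conditioning set.
{V} satisfies the backdoor criterion.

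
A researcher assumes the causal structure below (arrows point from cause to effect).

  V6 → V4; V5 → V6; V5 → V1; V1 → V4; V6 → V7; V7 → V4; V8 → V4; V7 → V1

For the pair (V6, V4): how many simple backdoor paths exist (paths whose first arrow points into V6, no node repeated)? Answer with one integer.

A backdoor path from V6 to V4 is any simple undirected path whose first edge points into V6 (i.e. leaves V6 via a parent).
Parents of V6: {V5}.
Enumerating:
  P1: V6 <- V5 -> V1 <- V7 -> V4
  P2: V6 <- V5 -> V1 -> V4
That exhausts the simple backdoor paths. Count: 2.

2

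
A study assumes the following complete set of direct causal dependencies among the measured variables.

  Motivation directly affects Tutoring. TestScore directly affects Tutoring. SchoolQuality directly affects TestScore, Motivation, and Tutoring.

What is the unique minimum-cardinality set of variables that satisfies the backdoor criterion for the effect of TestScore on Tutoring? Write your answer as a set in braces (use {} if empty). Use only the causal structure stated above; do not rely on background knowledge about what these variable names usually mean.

Variables eligible for adjustment (non-descendants of TestScore, excluding TestScore and Tutoring): {Motivation, SchoolQuality}.
Backdoor paths from TestScore to Tutoring:
  P1: TestScore <- SchoolQuality -> Motivation -> Tutoring
  P2: TestScore <- SchoolQuality -> Tutoring
The empty set is not sufficient: P1 (TestScore <- SchoolQuality -> Motivation -> Tutoring) has no collider blocking it and no conditioned non-collider, so it is open.
Try {SchoolQuality}:
  P1: blocked at fork node SchoolQuality ∈ conditioning set.
  P2: blocked at fork node SchoolQuality ∈ conditioning set.
{SchoolQuality} contains no descendant of TestScore and blocks every backdoor path.
No other singleton works — e.g. {Motivation} leaves P2 open — so {SchoolQuality} is the unique smallest valid adjustment set.

{SchoolQuality}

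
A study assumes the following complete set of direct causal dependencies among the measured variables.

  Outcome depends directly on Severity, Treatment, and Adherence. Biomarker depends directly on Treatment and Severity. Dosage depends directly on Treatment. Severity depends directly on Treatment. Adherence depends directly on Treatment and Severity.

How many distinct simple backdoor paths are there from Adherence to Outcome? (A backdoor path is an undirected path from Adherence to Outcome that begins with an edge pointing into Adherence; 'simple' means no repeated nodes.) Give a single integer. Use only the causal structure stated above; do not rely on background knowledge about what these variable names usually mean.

A backdoor path from Adherence to Outcome is any simple undirected path whose first edge points into Adherence (i.e. leaves Adherence via a parent).
Parents of Adherence: {Severity, Treatment}.
Enumerating:
  P1: Adherence <- Treatment -> Severity -> Outcome
  P2: Adherence <- Treatment -> Biomarker <- Severity -> Outcome
  P3: Adherence <- Treatment -> Outcome
  P4: Adherence <- Severity <- Treatment -> Outcome
  P5: Adherence <- Severity -> Biomarker <- Treatment -> Outcome
  P6: Adherence <- Severity -> Outcome
That exhausts the simple backdoor paths. Count: 6.

6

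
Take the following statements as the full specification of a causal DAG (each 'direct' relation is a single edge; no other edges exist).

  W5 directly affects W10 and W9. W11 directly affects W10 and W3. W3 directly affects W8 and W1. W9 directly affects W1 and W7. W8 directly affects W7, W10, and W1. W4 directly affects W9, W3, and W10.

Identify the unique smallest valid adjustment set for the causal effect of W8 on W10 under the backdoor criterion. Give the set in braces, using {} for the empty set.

Variables eligible for adjustment (non-descendants of W8, excluding W8 and W10): {W11, W3, W4, W5, W9}.
Backdoor paths from W8 to W10:
  P1: W8 <- W3 <- W4 -> W9 <- W5 -> W10
  P2: W8 <- W3 <- W4 -> W10
  P3: W8 <- W3 <- W11 -> W10
  P4: W8 <- W3 -> W1 <- W9 <- W4 -> W10
  P5: W8 <- W3 -> W1 <- W9 <- W5 -> W10
The empty set is not sufficient: P2 (W8 <- W3 <- W4 -> W10) has no collider blocking it and no conditioned non-collider, so it is open.
Try {W3}:
  P1: blocked at chain node W3 ∈ conditioning set.
  P2: blocked at chain node W3 ∈ conditioning set.
  P3: blocked at chain node W3 ∈ conditioning set.
  P4: blocked at fork node W3 ∈ conditioning set.
  P5: blocked at fork node W3 ∈ conditioning set.
{W3} contains no descendant of W8 and blocks every backdoor path.
No other singleton works — e.g. {W4} leaves P3 open — so {W3} is the unique smallest valid adjustment set.

{W3}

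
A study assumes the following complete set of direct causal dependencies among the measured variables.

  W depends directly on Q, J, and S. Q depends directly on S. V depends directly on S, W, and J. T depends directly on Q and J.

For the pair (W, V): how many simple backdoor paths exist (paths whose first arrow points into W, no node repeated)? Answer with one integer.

A backdoor path from W to V is any simple undirected path whose first edge points into W (i.e. leaves W via a parent).
Parents of W: {J, Q, S}.
Enumerating:
  P1: W <- J -> T <- Q <- S -> V
  P2: W <- J -> V
  P3: W <- S -> Q -> T <- J -> V
  P4: W <- S -> V
  P5: W <- Q <- S -> V
  P6: W <- Q -> T <- J -> V
That exhausts the simple backdoor paths. Count: 6.

6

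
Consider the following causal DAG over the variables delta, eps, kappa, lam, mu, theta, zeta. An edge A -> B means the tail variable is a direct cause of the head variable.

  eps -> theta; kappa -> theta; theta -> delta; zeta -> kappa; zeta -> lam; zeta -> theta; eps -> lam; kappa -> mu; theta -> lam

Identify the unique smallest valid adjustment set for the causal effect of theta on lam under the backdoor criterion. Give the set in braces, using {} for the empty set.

Variables eligible for adjustment (non-descendants of theta, excluding theta and lam): {eps, kappa, mu, zeta}.
Backdoor paths from theta to lam:
  P1: theta <- zeta -> lam
  P2: theta <- kappa <- zeta -> lam
  P3: theta <- eps -> lam
The empty set is not sufficient: P1 (theta <- zeta -> lam) has no collider blocking it and no conditioned non-collider, so it is open.
Try {eps, zeta}:
  P1: blocked at fork node zeta ∈ conditioning set.
  P2: blocked at fork node zeta ∈ conditioning set.
  P3: blocked at fork node eps ∈ conditioning set.
{eps, zeta} contains no descendant of theta and blocks every backdoor path.
Every element of {eps, zeta} is needed (dropping eps leaves P3 open; dropping zeta leaves P1 open), so no proper subset is valid.
Among all size-2 subsets of the eligible variables, only {eps, zeta} blocks every backdoor path, so it is the unique smallest valid adjustment set.

{eps, zeta}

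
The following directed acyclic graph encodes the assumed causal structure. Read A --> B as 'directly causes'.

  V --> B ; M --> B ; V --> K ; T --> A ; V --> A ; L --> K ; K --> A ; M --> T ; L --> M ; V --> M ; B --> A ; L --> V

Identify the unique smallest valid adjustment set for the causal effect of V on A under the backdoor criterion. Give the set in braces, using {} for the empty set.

{L}

Variables eligible for adjustment (non-descendants of V, excluding V and A): {L}.
Backdoor paths from V to A:
  P1: V <- L -> M -> T -> A
  P2: V <- L -> M -> B -> A
  P3: V <- L -> K -> A
The empty set is not sufficient: P1 (V <- L -> M -> T -> A) has no collider blocking it and no conditioned non-collider, so it is open.
Try {L}:
  P1: blocked at fork node L ∈ conditioning set.
  P2: blocked at fork node L ∈ conditioning set.
  P3: blocked at fork node L ∈ conditioning set.
{L} contains no descendant of V and blocks every backdoor path.
{L} is the unique smallest valid adjustment set.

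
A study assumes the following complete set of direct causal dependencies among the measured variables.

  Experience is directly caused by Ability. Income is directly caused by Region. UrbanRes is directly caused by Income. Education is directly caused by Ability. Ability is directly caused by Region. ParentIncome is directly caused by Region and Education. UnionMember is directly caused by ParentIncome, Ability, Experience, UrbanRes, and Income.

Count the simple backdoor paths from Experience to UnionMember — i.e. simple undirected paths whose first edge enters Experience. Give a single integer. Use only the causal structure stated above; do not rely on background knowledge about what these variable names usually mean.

7

A backdoor path from Experience to UnionMember is any simple undirected path whose first edge points into Experience (i.e. leaves Experience via a parent).
Parents of Experience: {Ability}.
Enumerating:
  P1: Experience <- Ability <- Region -> ParentIncome -> UnionMember
  P2: Experience <- Ability <- Region -> Income -> UrbanRes -> UnionMember
  P3: Experience <- Ability <- Region -> Income -> UnionMember
  P4: Experience <- Ability -> Education -> ParentIncome <- Region -> Income -> UrbanRes -> UnionMember
  P5: Experience <- Ability -> Education -> ParentIncome <- Region -> Income -> UnionMember
  P6: Experience <- Ability -> Education -> ParentIncome -> UnionMember
  P7: Experience <- Ability -> UnionMember
That exhausts the simple backdoor paths. Count: 7.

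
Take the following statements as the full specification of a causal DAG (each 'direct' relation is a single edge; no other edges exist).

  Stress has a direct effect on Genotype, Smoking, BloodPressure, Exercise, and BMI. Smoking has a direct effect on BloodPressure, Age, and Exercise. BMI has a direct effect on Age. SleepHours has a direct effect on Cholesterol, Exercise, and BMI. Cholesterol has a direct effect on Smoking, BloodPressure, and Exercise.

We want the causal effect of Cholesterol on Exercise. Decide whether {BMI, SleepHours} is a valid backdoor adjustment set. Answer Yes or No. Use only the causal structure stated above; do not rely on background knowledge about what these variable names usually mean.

Backdoor paths from Cholesterol to Exercise (paths whose first edge points into Cholesterol):
  P1: Cholesterol <- SleepHours -> Exercise
  P2: Cholesterol <- SleepHours -> BMI <- Stress -> Smoking -> Exercise
  P3: Cholesterol <- SleepHours -> BMI <- Stress -> Exercise
  P4: Cholesterol <- SleepHours -> BMI <- Stress -> BloodPressure <- Smoking -> Exercise
  P5: Cholesterol <- SleepHours -> BMI -> Age <- Smoking <- Stress -> Exercise
  P6: Cholesterol <- SleepHours -> BMI -> Age <- Smoking -> Exercise
  P7: Cholesterol <- SleepHours -> BMI -> Age <- Smoking -> BloodPressure <- Stress -> Exercise
Condition 1 (no descendant of Cholesterol in the set): holds — descendants of Cholesterol are {Age, BloodPressure, Exercise, Smoking}; none are in {BMI, SleepHours}.
Condition 2 (every backdoor path blocked by {BMI, SleepHours}):
  P1: blocked at fork node SleepHours ∈ conditioning set.
  P2: blocked at fork node SleepHours ∈ conditioning set.
  P3: blocked at fork node SleepHours ∈ conditioning set.
  P4: blocked at fork node SleepHours ∈ conditioning set.
  P5: blocked at fork node SleepHours ∈ conditioning set.
  P6: blocked at fork node SleepHours ∈ conditioning set.
  P7: blocked at fork node SleepHours ∈ conditioning set.
{BMI, SleepHours} satisfies the backdoor criterion.

Yes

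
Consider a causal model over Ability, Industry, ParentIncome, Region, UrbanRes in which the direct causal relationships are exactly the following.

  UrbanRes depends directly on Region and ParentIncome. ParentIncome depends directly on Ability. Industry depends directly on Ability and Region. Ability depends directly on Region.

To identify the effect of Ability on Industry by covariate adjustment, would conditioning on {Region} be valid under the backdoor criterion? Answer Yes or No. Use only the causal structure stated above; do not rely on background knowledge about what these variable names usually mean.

Backdoor paths from Ability to Industry (paths whose first edge points into Ability):
  P1: Ability <- Region -> Industry
Condition 1 (no descendant of Ability in the set): holds — descendants of Ability are {Industry, ParentIncome, UrbanRes}; none are in {Region}.
Condition 2 (every backdoor path blocked by {Region}):
  P1: blocked at fork node Region ∈ conditioning set.
{Region} satisfies the backdoor criterion.

Yes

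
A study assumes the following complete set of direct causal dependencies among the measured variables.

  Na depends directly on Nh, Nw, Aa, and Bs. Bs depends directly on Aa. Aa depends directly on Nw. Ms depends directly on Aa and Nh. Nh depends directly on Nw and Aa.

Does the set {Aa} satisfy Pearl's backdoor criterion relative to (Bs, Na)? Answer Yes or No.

Yes

Backdoor paths from Bs to Na (paths whose first edge points into Bs):
  P1: Bs <- Aa <- Nw -> Nh -> Na
  P2: Bs <- Aa <- Nw -> Na
  P3: Bs <- Aa -> Nh <- Nw -> Na
  P4: Bs <- Aa -> Nh -> Na
  P5: Bs <- Aa -> Ms <- Nh <- Nw -> Na
  P6: Bs <- Aa -> Ms <- Nh -> Na
  P7: Bs <- Aa -> Na
Condition 1 (no descendant of Bs in the set): holds — descendants of Bs are {Na}; none are in {Aa}.
Condition 2 (every backdoor path blocked by {Aa}):
  P1: blocked at chain node Aa ∈ conditioning set.
  P2: blocked at chain node Aa ∈ conditioning set.
  P3: blocked at fork node Aa ∈ conditioning set.
  P4: blocked at fork node Aa ∈ conditioning set.
  P5: blocked at fork node Aa ∈ conditioning set.
  P6: blocked at fork node Aa ∈ conditioning set.
  P7: blocked at fork node Aa ∈ conditioning set.
{Aa} satisfies the backdoor criterion.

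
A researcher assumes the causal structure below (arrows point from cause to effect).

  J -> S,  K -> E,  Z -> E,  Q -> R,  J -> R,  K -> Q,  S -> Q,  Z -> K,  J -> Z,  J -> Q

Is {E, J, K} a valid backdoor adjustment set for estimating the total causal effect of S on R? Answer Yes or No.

Yes

Backdoor paths from S to R (paths whose first edge points into S):
  P1: S <- J -> Z -> K -> Q -> R
  P2: S <- J -> Z -> E <- K -> Q -> R
  P3: S <- J -> Q -> R
  P4: S <- J -> R
Condition 1 (no descendant of S in the set): holds — descendants of S are {Q, R}; none are in {E, J, K}.
Condition 2 (every backdoor path blocked by {E, J, K}):
  P1: blocked at fork node J ∈ conditioning set.
  P2: blocked at fork node J ∈ conditioning set.
  P3: blocked at fork node J ∈ conditioning set.
  P4: blocked at fork node J ∈ conditioning set.
{E, J, K} satisfies the backdoor criterion.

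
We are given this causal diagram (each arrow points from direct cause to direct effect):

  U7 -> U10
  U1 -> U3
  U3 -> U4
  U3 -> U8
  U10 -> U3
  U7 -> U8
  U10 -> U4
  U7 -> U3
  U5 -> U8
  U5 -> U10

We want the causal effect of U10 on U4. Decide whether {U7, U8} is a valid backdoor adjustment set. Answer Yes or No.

No

Backdoor paths from U10 to U4 (paths whose first edge points into U10):
  P1: U10 <- U7 -> U3 -> U4
  P2: U10 <- U7 -> U8 <- U3 -> U4
  P3: U10 <- U5 -> U8 <- U7 -> U3 -> U4
  P4: U10 <- U5 -> U8 <- U3 -> U4
Condition 1 (no descendant of U10 in the set): FAILS — U8 is a descendant of U10.
Condition 2 (every backdoor path blocked by {U7, U8}):
  P1: blocked at fork node U7 ∈ conditioning set.
  P2: blocked at fork node U7 ∈ conditioning set.
  P3: blocked at fork node U7 ∈ conditioning set.
  P4: open — collider(s) U8 are conditioned on (or have a conditioned descendant) and no non-collider on the path is in the set.
{U7, U8} does not satisfy the backdoor criterion.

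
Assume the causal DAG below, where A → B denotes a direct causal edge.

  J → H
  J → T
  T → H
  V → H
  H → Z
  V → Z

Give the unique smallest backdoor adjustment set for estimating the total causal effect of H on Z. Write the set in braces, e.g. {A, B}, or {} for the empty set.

Variables eligible for adjustment (non-descendants of H, excluding H and Z): {J, T, V}.
Backdoor paths from H to Z:
  P1: H <- V -> Z
The empty set is not sufficient: P1 (H <- V -> Z) has no collider blocking it and no conditioned non-collider, so it is open.
Try {V}:
  P1: blocked at fork node V ∈ conditioning set.
{V} contains no descendant of H and blocks every backdoor path.
No other singleton works — e.g. {J} leaves P1 open — so {V} is the unique smallest valid adjustment set.

{V}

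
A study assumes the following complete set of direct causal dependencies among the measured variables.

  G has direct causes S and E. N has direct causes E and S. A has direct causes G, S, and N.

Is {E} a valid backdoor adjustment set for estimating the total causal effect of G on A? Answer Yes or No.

Backdoor paths from G to A (paths whose first edge points into G):
  P1: G <- E -> N <- S -> A
  P2: G <- E -> N -> A
  P3: G <- S -> N -> A
  P4: G <- S -> A
Condition 1 (no descendant of G in the set): holds — descendants of G are {A}; none are in {E}.
Condition 2 (every backdoor path blocked by {E}):
  P1: blocked at fork node E ∈ conditioning set.
  P2: blocked at fork node E ∈ conditioning set.
  P3: open — no interior node is in the conditioning set.
  P4: open — no interior node is in the conditioning set.
{E} does not satisfy the backdoor criterion.

No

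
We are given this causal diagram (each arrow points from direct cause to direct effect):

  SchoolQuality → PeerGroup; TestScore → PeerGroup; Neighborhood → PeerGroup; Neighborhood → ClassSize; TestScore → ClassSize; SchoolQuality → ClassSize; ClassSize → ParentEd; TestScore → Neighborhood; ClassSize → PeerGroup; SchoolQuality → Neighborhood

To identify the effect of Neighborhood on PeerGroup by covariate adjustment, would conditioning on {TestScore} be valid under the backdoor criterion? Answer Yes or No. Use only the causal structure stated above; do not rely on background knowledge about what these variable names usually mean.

No

Backdoor paths from Neighborhood to PeerGroup (paths whose first edge points into Neighborhood):
  P1: Neighborhood <- SchoolQuality -> ClassSize <- TestScore -> PeerGroup
  P2: Neighborhood <- SchoolQuality -> ClassSize -> PeerGroup
  P3: Neighborhood <- SchoolQuality -> PeerGroup
  P4: Neighborhood <- TestScore -> ClassSize <- SchoolQuality -> PeerGroup
  P5: Neighborhood <- TestScore -> ClassSize -> PeerGroup
  P6: Neighborhood <- TestScore -> PeerGroup
Condition 1 (no descendant of Neighborhood in the set): holds — descendants of Neighborhood are {ClassSize, ParentEd, PeerGroup}; none are in {TestScore}.
Condition 2 (every backdoor path blocked by {TestScore}):
  P1: blocked at collider ClassSize (neither it nor any descendant is in the conditioning set).
  P2: open — no interior node is in the conditioning set.
  P3: open — no interior node is in the conditioning set.
  P4: blocked at fork node TestScore ∈ conditioning set.
  P5: blocked at fork node TestScore ∈ conditioning set.
  P6: blocked at fork node TestScore ∈ conditioning set.
{TestScore} does not satisfy the backdoor criterion.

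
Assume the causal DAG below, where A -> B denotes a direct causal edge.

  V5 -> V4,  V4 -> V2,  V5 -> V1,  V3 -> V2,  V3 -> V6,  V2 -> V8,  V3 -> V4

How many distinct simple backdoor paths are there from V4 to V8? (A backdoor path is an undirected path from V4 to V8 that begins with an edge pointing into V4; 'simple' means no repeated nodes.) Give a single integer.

1

A backdoor path from V4 to V8 is any simple undirected path whose first edge points into V4 (i.e. leaves V4 via a parent).
Parents of V4: {V3, V5}.
Enumerating:
  P1: V4 <- V3 -> V2 -> V8
That exhausts the simple backdoor paths. Count: 1.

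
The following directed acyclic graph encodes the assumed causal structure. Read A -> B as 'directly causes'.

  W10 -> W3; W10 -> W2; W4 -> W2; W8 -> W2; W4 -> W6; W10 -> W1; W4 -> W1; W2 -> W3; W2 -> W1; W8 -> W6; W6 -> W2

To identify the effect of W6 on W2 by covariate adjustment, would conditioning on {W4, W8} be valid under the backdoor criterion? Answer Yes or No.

Backdoor paths from W6 to W2 (paths whose first edge points into W6):
  P1: W6 <- W8 -> W2
  P2: W6 <- W4 -> W2
  P3: W6 <- W4 -> W1 <- W10 -> W2
  P4: W6 <- W4 -> W1 <- W10 -> W3 <- W2
  P5: W6 <- W4 -> W1 <- W2
Condition 1 (no descendant of W6 in the set): holds — descendants of W6 are {W1, W2, W3}; none are in {W4, W8}.
Condition 2 (every backdoor path blocked by {W4, W8}):
  P1: blocked at fork node W8 ∈ conditioning set.
  P2: blocked at fork node W4 ∈ conditioning set.
  P3: blocked at fork node W4 ∈ conditioning set.
  P4: blocked at fork node W4 ∈ conditioning set.
  P5: blocked at fork node W4 ∈ conditioning set.
{W4, W8} satisfies the backdoor criterion.

Yes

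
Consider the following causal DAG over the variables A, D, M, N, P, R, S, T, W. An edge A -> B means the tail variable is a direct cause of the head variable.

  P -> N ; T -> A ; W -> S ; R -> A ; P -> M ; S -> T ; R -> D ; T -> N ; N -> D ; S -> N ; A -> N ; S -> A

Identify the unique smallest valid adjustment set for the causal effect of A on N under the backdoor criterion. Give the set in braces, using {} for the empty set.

{S, T}

Variables eligible for adjustment (non-descendants of A, excluding A and N): {M, P, R, S, T, W}.
Backdoor paths from A to N:
  P1: A <- R -> D <- N
  P2: A <- S -> T -> N
  P3: A <- S -> N
  P4: A <- T <- S -> N
  P5: A <- T -> N
The empty set is not sufficient: P2 (A <- S -> T -> N) has no collider blocking it and no conditioned non-collider, so it is open.
Try {S, T}:
  P1: blocked at collider D (neither it nor any descendant is in the conditioning set).
  P2: blocked at fork node S ∈ conditioning set.
  P3: blocked at fork node S ∈ conditioning set.
  P4: blocked at chain node T ∈ conditioning set.
  P5: blocked at fork node T ∈ conditioning set.
{S, T} contains no descendant of A and blocks every backdoor path.
Every element of {S, T} is needed (dropping S leaves P3 open; dropping T leaves P5 open), so no proper subset is valid.
Among all size-2 subsets of the eligible variables, only {S, T} blocks every backdoor path, so it is the unique smallest valid adjustment set.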